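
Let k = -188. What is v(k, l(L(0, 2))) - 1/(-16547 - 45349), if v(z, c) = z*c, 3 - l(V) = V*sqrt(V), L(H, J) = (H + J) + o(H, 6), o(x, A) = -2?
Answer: -34909343/61896 ≈ -564.00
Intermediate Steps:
L(H, J) = -2 + H + J (L(H, J) = (H + J) - 2 = -2 + H + J)
l(V) = 3 - V**(3/2) (l(V) = 3 - V*sqrt(V) = 3 - V**(3/2))
v(z, c) = c*z
v(k, l(L(0, 2))) - 1/(-16547 - 45349) = (3 - (-2 + 0 + 2)**(3/2))*(-188) - 1/(-16547 - 45349) = (3 - 0**(3/2))*(-188) - 1/(-61896) = (3 - 1*0)*(-188) - 1*(-1/61896) = (3 + 0)*(-188) + 1/61896 = 3*(-188) + 1/61896 = -564 + 1/61896 = -34909343/61896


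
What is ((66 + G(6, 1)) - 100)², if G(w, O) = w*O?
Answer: 784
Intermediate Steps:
G(w, O) = O*w
((66 + G(6, 1)) - 100)² = ((66 + 1*6) - 100)² = ((66 + 6) - 100)² = (72 - 100)² = (-28)² = 784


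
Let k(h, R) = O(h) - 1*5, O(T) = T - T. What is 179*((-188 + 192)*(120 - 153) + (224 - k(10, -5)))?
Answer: 17363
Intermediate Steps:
O(T) = 0
k(h, R) = -5 (k(h, R) = 0 - 1*5 = 0 - 5 = -5)
179*((-188 + 192)*(120 - 153) + (224 - k(10, -5))) = 179*((-188 + 192)*(120 - 153) + (224 - 1*(-5))) = 179*(4*(-33) + (224 + 5)) = 179*(-132 + 229) = 179*97 = 17363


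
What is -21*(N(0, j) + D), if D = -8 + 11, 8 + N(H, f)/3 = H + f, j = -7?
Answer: 882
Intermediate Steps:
N(H, f) = -24 + 3*H + 3*f (N(H, f) = -24 + 3*(H + f) = -24 + (3*H + 3*f) = -24 + 3*H + 3*f)
D = 3
-21*(N(0, j) + D) = -21*((-24 + 3*0 + 3*(-7)) + 3) = -21*((-24 + 0 - 21) + 3) = -21*(-45 + 3) = -21*(-42) = 882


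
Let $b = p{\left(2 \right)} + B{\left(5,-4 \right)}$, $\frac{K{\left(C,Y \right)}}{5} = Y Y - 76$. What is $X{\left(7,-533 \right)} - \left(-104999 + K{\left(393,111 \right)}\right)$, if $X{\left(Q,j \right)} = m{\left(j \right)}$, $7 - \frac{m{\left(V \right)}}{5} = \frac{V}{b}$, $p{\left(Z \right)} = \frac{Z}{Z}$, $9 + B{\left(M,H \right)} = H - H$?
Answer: $\frac{347807}{8} \approx 43476.0$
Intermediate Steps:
$B{\left(M,H \right)} = -9$ ($B{\left(M,H \right)} = -9 + \left(H - H\right) = -9 + 0 = -9$)
$p{\left(Z \right)} = 1$
$K{\left(C,Y \right)} = -380 + 5 Y^{2}$ ($K{\left(C,Y \right)} = 5 \left(Y Y - 76\right) = 5 \left(Y^{2} - 76\right) = 5 \left(-76 + Y^{2}\right) = -380 + 5 Y^{2}$)
$b = -8$ ($b = 1 - 9 = -8$)
$m{\left(V \right)} = 35 + \frac{5 V}{8}$ ($m{\left(V \right)} = 35 - 5 \frac{V}{-8} = 35 - 5 V \left(- \frac{1}{8}\right) = 35 - 5 \left(- \frac{V}{8}\right) = 35 + \frac{5 V}{8}$)
$X{\left(Q,j \right)} = 35 + \frac{5 j}{8}$
$X{\left(7,-533 \right)} - \left(-104999 + K{\left(393,111 \right)}\right) = \left(35 + \frac{5}{8} \left(-533\right)\right) + \left(104999 - \left(-380 + 5 \cdot 111^{2}\right)\right) = \left(35 - \frac{2665}{8}\right) + \left(104999 - \left(-380 + 5 \cdot 12321\right)\right) = - \frac{2385}{8} + \left(104999 - \left(-380 + 61605\right)\right) = - \frac{2385}{8} + \left(104999 - 61225\right) = - \frac{2385}{8} + 43774 = \frac{347807}{8}$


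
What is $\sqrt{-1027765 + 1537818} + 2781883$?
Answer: $2781883 + \sqrt{510053} \approx 2.7826 \cdot 10^{6}$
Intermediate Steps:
$\sqrt{-1027765 + 1537818} + 2781883 = \sqrt{510053} + 2781883 = 2781883 + \sqrt{510053}$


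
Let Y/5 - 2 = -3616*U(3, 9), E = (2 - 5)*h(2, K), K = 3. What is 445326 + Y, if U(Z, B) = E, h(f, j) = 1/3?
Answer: 463416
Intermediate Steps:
h(f, j) = ⅓ (h(f, j) = 1*(⅓) = ⅓)
E = -1 (E = (2 - 5)*(⅓) = -3*⅓ = -1)
U(Z, B) = -1
Y = 18090 (Y = 10 + 5*(-3616*(-1)) = 10 + 5*3616 = 10 + 18080 = 18090)
445326 + Y = 445326 + 18090 = 463416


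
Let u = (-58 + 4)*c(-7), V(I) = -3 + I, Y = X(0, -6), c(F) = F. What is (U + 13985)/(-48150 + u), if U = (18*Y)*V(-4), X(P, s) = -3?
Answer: -14363/47772 ≈ -0.30066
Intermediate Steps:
Y = -3
u = 378 (u = (-58 + 4)*(-7) = -54*(-7) = 378)
U = 378 (U = (18*(-3))*(-3 - 4) = -54*(-7) = 378)
(U + 13985)/(-48150 + u) = (378 + 13985)/(-48150 + 378) = 14363/(-47772) = 14363*(-1/47772) = -14363/47772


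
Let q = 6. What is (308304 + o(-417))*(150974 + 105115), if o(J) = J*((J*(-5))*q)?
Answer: -1256978540574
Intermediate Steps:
o(J) = -30*J**2 (o(J) = J*((J*(-5))*6) = J*(-5*J*6) = J*(-30*J) = -30*J**2)
(308304 + o(-417))*(150974 + 105115) = (308304 - 30*(-417)**2)*(150974 + 105115) = (308304 - 30*173889)*256089 = (308304 - 5216670)*256089 = -4908366*256089 = -1256978540574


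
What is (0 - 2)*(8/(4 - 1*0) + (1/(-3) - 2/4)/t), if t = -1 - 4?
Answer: -13/3 ≈ -4.3333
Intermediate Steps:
t = -5
(0 - 2)*(8/(4 - 1*0) + (1/(-3) - 2/4)/t) = (0 - 2)*(8/(4 - 1*0) + (1/(-3) - 2/4)/(-5)) = -2*(8/(4 + 0) + (1*(-⅓) - 2*¼)*(-⅕)) = -2*(8/4 + (-⅓ - ½)*(-⅕)) = -2*(8*(¼) - ⅚*(-⅕)) = -2*(2 + ⅙) = -2*13/6 = -13/3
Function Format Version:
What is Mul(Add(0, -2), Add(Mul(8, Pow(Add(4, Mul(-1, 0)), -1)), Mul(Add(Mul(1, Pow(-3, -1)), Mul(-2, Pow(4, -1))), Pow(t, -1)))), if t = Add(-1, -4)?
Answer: Rational(-13, 3) ≈ -4.3333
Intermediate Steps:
t = -5
Mul(Add(0, -2), Add(Mul(8, Pow(Add(4, Mul(-1, 0)), -1)), Mul(Add(Mul(1, Pow(-3, -1)), Mul(-2, Pow(4, -1))), Pow(t, -1)))) = Mul(Add(0, -2), Add(Mul(8, Pow(Add(4, Mul(-1, 0)), -1)), Mul(Add(Mul(1, Pow(-3, -1)), Mul(-2, Pow(4, -1))), Pow(-5, -1)))) = Mul(-2, Add(Mul(8, Pow(Add(4, 0), -1)), Mul(Add(Mul(1, Rational(-1, 3)), Mul(-2, Rational(1, 4))), Rational(-1, 5)))) = Mul(-2, Add(Mul(8, Pow(4, -1)), Mul(Add(Rational(-1, 3), Rational(-1, 2)), Rational(-1, 5)))) = Mul(-2, Add(Mul(8, Rational(1, 4)), Mul(Rational(-5, 6), Rational(-1, 5)))) = Mul(-2, Add(2, Rational(1, 6))) = Mul(-2, Rational(13, 6)) = Rational(-13, 3)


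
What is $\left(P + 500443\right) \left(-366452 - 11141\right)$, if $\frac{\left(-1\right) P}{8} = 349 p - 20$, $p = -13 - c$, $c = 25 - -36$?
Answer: $-267037923123$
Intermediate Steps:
$c = 61$ ($c = 25 + 36 = 61$)
$p = -74$ ($p = -13 - 61 = -74$)
$P = 206768$ ($P = - 8 \left(349 \left(-74\right) - 20\right) = - 8 \left(-25826 - 20\right) = \left(-8\right) \left(-25846\right) = 206768$)
$\left(P + 500443\right) \left(-366452 - 11141\right) = \left(206768 + 500443\right) \left(-366452 - 11141\right) = 707211 \left(-377593\right) = -267037923123$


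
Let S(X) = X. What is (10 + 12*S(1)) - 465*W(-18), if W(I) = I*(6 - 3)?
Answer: 25132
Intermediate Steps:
W(I) = 3*I (W(I) = I*3 = 3*I)
(10 + 12*S(1)) - 465*W(-18) = (10 + 12*1) - 1395*(-18) = (10 + 12) - 465*(-54) = 22 + 25110 = 25132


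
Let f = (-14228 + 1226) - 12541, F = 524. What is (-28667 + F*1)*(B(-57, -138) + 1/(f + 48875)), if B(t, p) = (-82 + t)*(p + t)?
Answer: -17798023290123/23332 ≈ -7.6282e+8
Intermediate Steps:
f = -25543 (f = -13002 - 12541 = -25543)
(-28667 + F*1)*(B(-57, -138) + 1/(f + 48875)) = (-28667 + 524*1)*(((-57)² - 82*(-138) - 82*(-57) - 138*(-57)) + 1/(-25543 + 48875)) = (-28667 + 524)*((3249 + 11316 + 4674 + 7866) + 1/23332) = -28143*(27105 + 1/23332) = -28143*632413861/23332 = -17798023290123/23332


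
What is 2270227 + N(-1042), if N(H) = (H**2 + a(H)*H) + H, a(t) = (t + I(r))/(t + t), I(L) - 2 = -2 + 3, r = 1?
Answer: 6708859/2 ≈ 3.3544e+6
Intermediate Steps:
I(L) = 3 (I(L) = 2 + (-2 + 3) = 2 + 1 = 3)
a(t) = (3 + t)/(2*t) (a(t) = (t + 3)/(t + t) = (3 + t)/((2*t)) = (3 + t)*(1/(2*t)) = (3 + t)/(2*t))
N(H) = 3/2 + H**2 + 3*H/2 (N(H) = (H**2 + ((3 + H)/(2*H))*H) + H = (H**2 + (3/2 + H/2)) + H = (3/2 + H**2 + H/2) + H = 3/2 + H**2 + 3*H/2)
2270227 + N(-1042) = 2270227 + (3/2 + (1/2)*(-1042) - 1042*(1 - 1042)) = 2270227 + (3/2 - 521 - 1042*(-1041)) = 2270227 + (3/2 - 521 + 1084722) = 2270227 + 2168405/2 = 6708859/2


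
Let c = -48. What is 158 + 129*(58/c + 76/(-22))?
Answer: -39029/88 ≈ -443.51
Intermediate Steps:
158 + 129*(58/c + 76/(-22)) = 158 + 129*(58/(-48) + 76/(-22)) = 158 + 129*(58*(-1/48) + 76*(-1/22)) = 158 + 129*(-29/24 - 38/11) = 158 + 129*(-1231/264) = 158 - 52933/88 = -39029/88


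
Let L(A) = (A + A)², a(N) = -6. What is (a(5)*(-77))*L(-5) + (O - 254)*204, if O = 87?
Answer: 12132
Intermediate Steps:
L(A) = 4*A² (L(A) = (2*A)² = 4*A²)
(a(5)*(-77))*L(-5) + (O - 254)*204 = (-6*(-77))*(4*(-5)²) + (87 - 254)*204 = 462*(4*25) - 167*204 = 462*100 - 34068 = 46200 - 34068 = 12132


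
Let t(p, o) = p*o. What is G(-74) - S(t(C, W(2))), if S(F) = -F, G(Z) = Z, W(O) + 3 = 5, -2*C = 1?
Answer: -75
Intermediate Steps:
C = -½ (C = -½*1 = -½ ≈ -0.50000)
W(O) = 2 (W(O) = -3 + 5 = 2)
t(p, o) = o*p
G(-74) - S(t(C, W(2))) = -74 - (-1)*2*(-½) = -74 - (-1)*(-1) = -74 - 1*1 = -74 - 1 = -75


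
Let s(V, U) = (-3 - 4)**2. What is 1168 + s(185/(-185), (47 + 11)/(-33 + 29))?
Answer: 1217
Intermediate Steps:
s(V, U) = 49 (s(V, U) = (-7)**2 = 49)
1168 + s(185/(-185), (47 + 11)/(-33 + 29)) = 1168 + 49 = 1217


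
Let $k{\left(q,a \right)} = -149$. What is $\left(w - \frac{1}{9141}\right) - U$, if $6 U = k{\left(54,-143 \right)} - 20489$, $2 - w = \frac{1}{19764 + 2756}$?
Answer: $\frac{236161787113}{68618440} \approx 3441.7$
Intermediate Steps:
$w = \frac{45039}{22520}$ ($w = 2 - \frac{1}{19764 + 2756} = 2 - \frac{1}{22520} = \frac{45039}{22520} \approx 2.0$)
$U = - \frac{10319}{3}$ ($U = \frac{-149 - 20489}{6} = \frac{1}{6} \left(-20638\right) = - \frac{10319}{3} \approx -3439.7$)
$\left(w - \frac{1}{9141}\right) - U = \left(\frac{45039}{22520} - \frac{1}{9141}\right) - - \frac{10319}{3} = \left(\frac{45039}{22520} - \frac{1}{9141}\right) + \frac{10319}{3} = \frac{411678979}{205855320} + \frac{10319}{3} = \frac{236161787113}{68618440}$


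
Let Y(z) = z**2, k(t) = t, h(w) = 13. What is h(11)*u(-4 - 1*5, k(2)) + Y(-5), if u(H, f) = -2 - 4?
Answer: -53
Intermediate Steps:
u(H, f) = -6
h(11)*u(-4 - 1*5, k(2)) + Y(-5) = 13*(-6) + (-5)**2 = -78 + 25 = -53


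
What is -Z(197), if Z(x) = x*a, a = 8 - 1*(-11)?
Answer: -3743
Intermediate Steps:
a = 19 (a = 8 + 11 = 19)
Z(x) = 19*x (Z(x) = x*19 = 19*x)
-Z(197) = -19*197 = -1*3743 = -3743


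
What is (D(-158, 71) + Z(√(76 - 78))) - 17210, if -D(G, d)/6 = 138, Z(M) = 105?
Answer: -17933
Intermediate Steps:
D(G, d) = -828 (D(G, d) = -6*138 = -828)
(D(-158, 71) + Z(√(76 - 78))) - 17210 = (-828 + 105) - 17210 = -723 - 17210 = -17933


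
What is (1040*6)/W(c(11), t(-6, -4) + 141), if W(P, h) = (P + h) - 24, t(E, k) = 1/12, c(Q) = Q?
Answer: 74880/1537 ≈ 48.718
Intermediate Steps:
t(E, k) = 1/12
W(P, h) = -24 + P + h
(1040*6)/W(c(11), t(-6, -4) + 141) = (1040*6)/(-24 + 11 + (1/12 + 141)) = 6240/(-24 + 11 + 1693/12) = 6240/(1537/12) = 6240*(12/1537) = 74880/1537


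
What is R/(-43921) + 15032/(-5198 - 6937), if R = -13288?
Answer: -498970592/532981335 ≈ -0.93619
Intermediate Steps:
R/(-43921) + 15032/(-5198 - 6937) = -13288/(-43921) + 15032/(-5198 - 6937) = -13288*(-1/43921) + 15032/(-12135) = 13288/43921 + 15032*(-1/12135) = 13288/43921 - 15032/12135 = -498970592/532981335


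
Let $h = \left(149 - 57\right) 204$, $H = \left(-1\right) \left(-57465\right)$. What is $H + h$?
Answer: $76233$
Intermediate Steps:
$H = 57465$
$h = 18768$ ($h = 92 \cdot 204 = 18768$)
$H + h = 57465 + 18768 = 76233$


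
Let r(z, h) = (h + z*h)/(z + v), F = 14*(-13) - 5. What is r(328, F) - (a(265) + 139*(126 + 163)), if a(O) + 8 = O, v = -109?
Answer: -8915255/219 ≈ -40709.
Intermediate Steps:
F = -187 (F = -182 - 5 = -187)
a(O) = -8 + O
r(z, h) = (h + h*z)/(-109 + z) (r(z, h) = (h + z*h)/(z - 109) = (h + h*z)/(-109 + z))
r(328, F) - (a(265) + 139*(126 + 163)) = -187*(1 + 328)/(-109 + 328) - ((-8 + 265) + 139*(126 + 163)) = -187*329/219 - (257 + 139*289) = -187*1/219*329 - (257 + 40171) = -61523/219 - 1*40428 = -61523/219 - 40428 = -8915255/219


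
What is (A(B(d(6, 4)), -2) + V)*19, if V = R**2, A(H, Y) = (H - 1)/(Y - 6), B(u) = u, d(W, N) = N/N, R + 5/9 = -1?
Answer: 3724/81 ≈ 45.975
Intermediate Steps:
R = -14/9 (R = -5/9 - 1 = -14/9 ≈ -1.5556)
d(W, N) = 1
A(H, Y) = (-1 + H)/(-6 + Y)
V = 196/81 (V = (-14/9)**2 = 196/81 ≈ 2.4198)
(A(B(d(6, 4)), -2) + V)*19 = ((-1 + 1)/(-6 - 2) + 196/81)*19 = (0/(-8) + 196/81)*19 = (-1/8*0 + 196/81)*19 = (0 + 196/81)*19 = (196/81)*19 = 3724/81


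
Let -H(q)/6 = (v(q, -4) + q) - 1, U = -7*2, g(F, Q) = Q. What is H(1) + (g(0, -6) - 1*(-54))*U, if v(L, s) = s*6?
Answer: -528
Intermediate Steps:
v(L, s) = 6*s
U = -14
H(q) = 150 - 6*q (H(q) = -6*((6*(-4) + q) - 1) = -6*((-24 + q) - 1) = -6*(-25 + q) = 150 - 6*q)
H(1) + (g(0, -6) - 1*(-54))*U = (150 - 6*1) + (-6 - 1*(-54))*(-14) = (150 - 6) + (-6 + 54)*(-14) = 144 + 48*(-14) = 144 - 672 = -528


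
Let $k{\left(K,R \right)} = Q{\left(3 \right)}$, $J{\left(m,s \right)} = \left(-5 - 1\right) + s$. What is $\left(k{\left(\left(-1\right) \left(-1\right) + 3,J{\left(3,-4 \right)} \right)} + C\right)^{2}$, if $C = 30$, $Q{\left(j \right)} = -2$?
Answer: $784$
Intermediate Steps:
$J{\left(m,s \right)} = -6 + s$
$k{\left(K,R \right)} = -2$
$\left(k{\left(\left(-1\right) \left(-1\right) + 3,J{\left(3,-4 \right)} \right)} + C\right)^{2} = \left(-2 + 30\right)^{2} = 28^{2} = 784$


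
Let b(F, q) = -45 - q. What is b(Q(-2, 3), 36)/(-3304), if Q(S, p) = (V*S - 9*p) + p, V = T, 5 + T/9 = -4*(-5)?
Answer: 81/3304 ≈ 0.024516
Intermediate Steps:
T = 135 (T = -45 + 9*(-4*(-5)) = -45 + 9*20 = -45 + 180 = 135)
V = 135
Q(S, p) = -8*p + 135*S (Q(S, p) = (135*S - 9*p) + p = (-9*p + 135*S) + p = -8*p + 135*S)
b(Q(-2, 3), 36)/(-3304) = (-45 - 1*36)/(-3304) = (-45 - 36)*(-1/3304) = -81*(-1/3304) = 81/3304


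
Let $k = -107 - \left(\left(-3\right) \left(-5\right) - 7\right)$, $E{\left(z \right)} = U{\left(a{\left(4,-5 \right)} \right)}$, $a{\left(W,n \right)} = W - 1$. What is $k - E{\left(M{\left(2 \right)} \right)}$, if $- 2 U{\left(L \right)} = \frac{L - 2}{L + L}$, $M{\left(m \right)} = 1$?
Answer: $- \frac{1379}{12} \approx -114.92$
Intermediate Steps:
$a{\left(W,n \right)} = -1 + W$ ($a{\left(W,n \right)} = W - 1 = -1 + W$)
$U{\left(L \right)} = - \frac{-2 + L}{4 L}$ ($U{\left(L \right)} = - \frac{\left(L - 2\right) \frac{1}{L + L}}{2} = - \frac{\left(-2 + L\right) \frac{1}{2 L}}{2} = - \frac{\frac{1}{2} \frac{1}{L} \left(-2 + L\right)}{2} = - \frac{-2 + L}{4 L}$)
$E{\left(z \right)} = - \frac{1}{12}$ ($E{\left(z \right)} = \frac{2 - \left(-1 + 4\right)}{4 \left(-1 + 4\right)} = \frac{2 - 3}{4 \cdot 3} = \frac{1}{4} \cdot \frac{1}{3} \left(2 - 3\right) = \frac{1}{4} \cdot \frac{1}{3} \left(-1\right) = - \frac{1}{12}$)
$k = -115$ ($k = -107 - \left(15 - 7\right) = -107 - 8 = -115$)
$k - E{\left(M{\left(2 \right)} \right)} = -115 - - \frac{1}{12} = -115 + \frac{1}{12} = - \frac{1379}{12}$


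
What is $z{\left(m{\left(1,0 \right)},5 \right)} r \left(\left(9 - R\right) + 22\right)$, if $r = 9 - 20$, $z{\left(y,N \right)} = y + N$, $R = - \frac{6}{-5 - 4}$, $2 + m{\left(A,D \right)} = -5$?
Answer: $\frac{2002}{3} \approx 667.33$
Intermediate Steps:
$m{\left(A,D \right)} = -7$ ($m{\left(A,D \right)} = -2 - 5 = -7$)
$R = \frac{2}{3}$ ($R = - \frac{6}{-5 - 4} = - \frac{6}{-9} = \left(-6\right) \left(- \frac{1}{9}\right) = \frac{2}{3} \approx 0.66667$)
$z{\left(y,N \right)} = N + y$
$r = -11$
$z{\left(m{\left(1,0 \right)},5 \right)} r \left(\left(9 - R\right) + 22\right) = \left(5 - 7\right) \left(-11\right) \left(\left(9 - \frac{2}{3}\right) + 22\right) = \left(-2\right) \left(-11\right) \left(\left(9 - \frac{2}{3}\right) + 22\right) = 22 \left(\frac{25}{3} + 22\right) = 22 \cdot \frac{91}{3} = \frac{2002}{3}$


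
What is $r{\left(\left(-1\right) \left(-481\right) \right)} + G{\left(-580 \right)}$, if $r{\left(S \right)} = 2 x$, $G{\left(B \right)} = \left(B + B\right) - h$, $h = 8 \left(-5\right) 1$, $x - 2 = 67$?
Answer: $-982$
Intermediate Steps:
$x = 69$ ($x = 2 + 67 = 69$)
$h = -40$ ($h = \left(-40\right) 1 = -40$)
$G{\left(B \right)} = 40 + 2 B$ ($G{\left(B \right)} = \left(B + B\right) - -40 = 2 B + 40 = 40 + 2 B$)
$r{\left(S \right)} = 138$ ($r{\left(S \right)} = 2 \cdot 69 = 138$)
$r{\left(\left(-1\right) \left(-481\right) \right)} + G{\left(-580 \right)} = 138 + \left(40 + 2 \left(-580\right)\right) = 138 + \left(40 - 1160\right) = 138 - 1120 = -982$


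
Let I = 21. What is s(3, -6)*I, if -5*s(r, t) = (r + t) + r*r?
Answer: -126/5 ≈ -25.200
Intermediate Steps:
s(r, t) = -r/5 - t/5 - r**2/5 (s(r, t) = -((r + t) + r*r)/5 = -((r + t) + r**2)/5 = -(r + t + r**2)/5 = -r/5 - t/5 - r**2/5)
s(3, -6)*I = (-1/5*3 - 1/5*(-6) - 1/5*3**2)*21 = (-3/5 + 6/5 - 1/5*9)*21 = (-3/5 + 6/5 - 9/5)*21 = -6/5*21 = -126/5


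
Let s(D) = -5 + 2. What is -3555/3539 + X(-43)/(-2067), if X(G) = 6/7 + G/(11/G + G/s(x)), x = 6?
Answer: -31103757611/30996572152 ≈ -1.0035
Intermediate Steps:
s(D) = -3
X(G) = 6/7 + G/(11/G - G/3) (X(G) = 6/7 + G/(11/G + G/(-3)) = 6*(1/7) + G/(11/G + G*(-1/3)) = 6/7 + G/(11/G - G/3))
-3555/3539 + X(-43)/(-2067) = -3555/3539 + (3*(-66 - 5*(-43)**2)/(7*(-33 + (-43)**2)))/(-2067) = -3555*1/3539 + (3*(-66 - 5*1849)/(7*(-33 + 1849)))*(-1/2067) = -3555/3539 + ((3/7)*(-66 - 9245)/1816)*(-1/2067) = -3555/3539 + ((3/7)*(1/1816)*(-9311))*(-1/2067) = -3555/3539 - 27933/12712*(-1/2067) = -3555/3539 + 9311/8758568 = -31103757611/30996572152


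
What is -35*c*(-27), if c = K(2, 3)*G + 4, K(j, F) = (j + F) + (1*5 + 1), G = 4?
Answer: 45360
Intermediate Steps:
K(j, F) = 6 + F + j (K(j, F) = (F + j) + (5 + 1) = (F + j) + 6 = 6 + F + j)
c = 48 (c = (6 + 3 + 2)*4 + 4 = 11*4 + 4 = 44 + 4 = 48)
-35*c*(-27) = -35*48*(-27) = -1680*(-27) = 45360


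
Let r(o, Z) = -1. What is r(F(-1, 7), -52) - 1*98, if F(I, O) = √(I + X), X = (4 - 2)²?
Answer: -99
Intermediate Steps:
X = 4 (X = 2² = 4)
F(I, O) = √(4 + I) (F(I, O) = √(I + 4) = √(4 + I))
r(F(-1, 7), -52) - 1*98 = -1 - 1*98 = -1 - 98 = -99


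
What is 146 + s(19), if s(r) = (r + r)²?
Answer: 1590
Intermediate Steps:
s(r) = 4*r² (s(r) = (2*r)² = 4*r²)
146 + s(19) = 146 + 4*19² = 146 + 4*361 = 146 + 1444 = 1590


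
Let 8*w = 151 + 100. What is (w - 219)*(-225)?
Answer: 337725/8 ≈ 42216.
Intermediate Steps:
w = 251/8 (w = (151 + 100)/8 = (1/8)*251 = 251/8 ≈ 31.375)
(w - 219)*(-225) = (251/8 - 219)*(-225) = -1501/8*(-225) = 337725/8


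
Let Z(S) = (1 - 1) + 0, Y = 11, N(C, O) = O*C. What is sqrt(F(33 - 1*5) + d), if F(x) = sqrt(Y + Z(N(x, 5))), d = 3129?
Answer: sqrt(3129 + sqrt(11)) ≈ 55.967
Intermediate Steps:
N(C, O) = C*O
Z(S) = 0 (Z(S) = 0 + 0 = 0)
F(x) = sqrt(11) (F(x) = sqrt(11 + 0) = sqrt(11))
sqrt(F(33 - 1*5) + d) = sqrt(sqrt(11) + 3129) = sqrt(3129 + sqrt(11))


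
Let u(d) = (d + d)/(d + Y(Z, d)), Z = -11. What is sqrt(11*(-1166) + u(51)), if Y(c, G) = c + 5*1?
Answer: 2*I*sqrt(721335)/15 ≈ 113.24*I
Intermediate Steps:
Y(c, G) = 5 + c (Y(c, G) = c + 5 = 5 + c)
u(d) = 2*d/(-6 + d) (u(d) = (d + d)/(d + (5 - 11)) = (2*d)/(d - 6) = (2*d)/(-6 + d) = 2*d/(-6 + d))
sqrt(11*(-1166) + u(51)) = sqrt(11*(-1166) + 2*51/(-6 + 51)) = sqrt(-12826 + 2*51/45) = sqrt(-12826 + 2*51*(1/45)) = sqrt(-12826 + 34/15) = sqrt(-192356/15) = 2*I*sqrt(721335)/15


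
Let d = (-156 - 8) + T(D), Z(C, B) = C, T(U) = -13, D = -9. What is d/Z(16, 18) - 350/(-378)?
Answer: -4379/432 ≈ -10.137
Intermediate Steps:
d = -177 (d = (-156 - 8) - 13 = -164 - 13 = -177)
d/Z(16, 18) - 350/(-378) = -177/16 - 350/(-378) = -177*1/16 - 350*(-1/378) = -177/16 + 25/27 = -4379/432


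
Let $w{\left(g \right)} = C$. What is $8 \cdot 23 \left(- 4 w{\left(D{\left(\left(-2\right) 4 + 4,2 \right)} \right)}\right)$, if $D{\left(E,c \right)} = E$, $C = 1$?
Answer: $-736$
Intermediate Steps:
$w{\left(g \right)} = 1$
$8 \cdot 23 \left(- 4 w{\left(D{\left(\left(-2\right) 4 + 4,2 \right)} \right)}\right) = 8 \cdot 23 \left(\left(-4\right) 1\right) = 184 \left(-4\right) = -736$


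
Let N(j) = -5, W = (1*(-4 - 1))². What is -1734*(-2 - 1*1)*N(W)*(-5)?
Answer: 130050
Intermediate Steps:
W = 25 (W = (1*(-5))² = (-5)² = 25)
-1734*(-2 - 1*1)*N(W)*(-5) = -1734*(-2 - 1*1)*(-5)*(-5) = -1734*(-2 - 1)*(-5)*(-5) = -1734*(-3*(-5))*(-5) = -26010*(-5) = -1734*(-75) = 130050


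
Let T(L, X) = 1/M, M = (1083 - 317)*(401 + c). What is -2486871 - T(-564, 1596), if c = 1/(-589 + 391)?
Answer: -75623387069520/30409051 ≈ -2.4869e+6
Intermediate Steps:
c = -1/198 (c = 1/(-198) = -1/198 ≈ -0.0050505)
M = 30409051/99 (M = (1083 - 317)*(401 - 1/198) = 766*(79397/198) = 30409051/99 ≈ 3.0716e+5)
T(L, X) = 99/30409051 (T(L, X) = 1/(30409051/99) = 99/30409051)
-2486871 - T(-564, 1596) = -2486871 - 1*99/30409051 = -2486871 - 99/30409051 = -75623387069520/30409051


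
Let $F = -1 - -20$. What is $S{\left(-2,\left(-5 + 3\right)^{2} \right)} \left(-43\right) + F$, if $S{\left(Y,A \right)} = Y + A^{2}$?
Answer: $-583$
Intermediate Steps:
$F = 19$ ($F = -1 + 20 = 19$)
$S{\left(-2,\left(-5 + 3\right)^{2} \right)} \left(-43\right) + F = \left(-2 + \left(\left(-5 + 3\right)^{2}\right)^{2}\right) \left(-43\right) + 19 = \left(-2 + \left(\left(-2\right)^{2}\right)^{2}\right) \left(-43\right) + 19 = \left(-2 + 4^{2}\right) \left(-43\right) + 19 = \left(-2 + 16\right) \left(-43\right) + 19 = 14 \left(-43\right) + 19 = -602 + 19 = -583$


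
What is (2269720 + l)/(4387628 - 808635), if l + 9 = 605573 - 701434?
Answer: 2173850/3578993 ≈ 0.60739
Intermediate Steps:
l = -95870 (l = -9 + (605573 - 701434) = -9 - 95861 = -95870)
(2269720 + l)/(4387628 - 808635) = (2269720 - 95870)/(4387628 - 808635) = 2173850/3578993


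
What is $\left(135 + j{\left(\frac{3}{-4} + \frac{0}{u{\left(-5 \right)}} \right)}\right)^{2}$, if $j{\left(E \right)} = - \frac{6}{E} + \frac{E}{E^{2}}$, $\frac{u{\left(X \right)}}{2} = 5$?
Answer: $\frac{180625}{9} \approx 20069.0$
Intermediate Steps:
$u{\left(X \right)} = 10$ ($u{\left(X \right)} = 2 \cdot 5 = 10$)
$j{\left(E \right)} = - \frac{5}{E}$ ($j{\left(E \right)} = - \frac{6}{E} + \frac{E}{E^{2}} = - \frac{6}{E} + \frac{1}{E} = - \frac{5}{E}$)
$\left(135 + j{\left(\frac{3}{-4} + \frac{0}{u{\left(-5 \right)}} \right)}\right)^{2} = \left(135 - \frac{5}{\frac{3}{-4} + \frac{0}{10}}\right)^{2} = \left(135 - \frac{5}{3 \left(- \frac{1}{4}\right) + 0 \cdot \frac{1}{10}}\right)^{2} = \left(135 - \frac{5}{- \frac{3}{4} + 0}\right)^{2} = \left(135 - \frac{5}{- \frac{3}{4}}\right)^{2} = \left(135 - - \frac{20}{3}\right)^{2} = \left(135 + \frac{20}{3}\right)^{2} = \left(\frac{425}{3}\right)^{2} = \frac{180625}{9}$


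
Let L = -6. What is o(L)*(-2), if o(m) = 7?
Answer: -14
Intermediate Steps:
o(L)*(-2) = 7*(-2) = -14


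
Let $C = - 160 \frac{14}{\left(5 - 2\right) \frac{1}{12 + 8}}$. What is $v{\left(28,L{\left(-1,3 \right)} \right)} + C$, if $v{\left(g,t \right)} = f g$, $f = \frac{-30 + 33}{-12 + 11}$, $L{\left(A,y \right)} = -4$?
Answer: $- \frac{45052}{3} \approx -15017.0$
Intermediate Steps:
$f = -3$ ($f = \frac{3}{-1} = 3 \left(-1\right) = -3$)
$v{\left(g,t \right)} = - 3 g$
$C = - \frac{44800}{3}$ ($C = - 160 \frac{14}{3 \cdot \frac{1}{20}} = - 160 \frac{14}{\frac{3}{20}} = - 160 \cdot 14 \cdot \frac{20}{3} = \left(-160\right) \frac{280}{3} = - \frac{44800}{3} \approx -14933.0$)
$v{\left(28,L{\left(-1,3 \right)} \right)} + C = \left(-3\right) 28 - \frac{44800}{3} = -84 - \frac{44800}{3} = - \frac{45052}{3}$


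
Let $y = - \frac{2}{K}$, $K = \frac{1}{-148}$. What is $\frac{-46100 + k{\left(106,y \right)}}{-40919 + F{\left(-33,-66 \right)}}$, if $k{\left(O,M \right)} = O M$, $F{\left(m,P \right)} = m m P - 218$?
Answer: $\frac{14724}{113011} \approx 0.13029$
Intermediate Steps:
$F{\left(m,P \right)} = -218 + P m^{2}$ ($F{\left(m,P \right)} = m^{2} P - 218 = P m^{2} - 218 = -218 + P m^{2}$)
$K = - \frac{1}{148} \approx -0.0067568$
$y = 296$ ($y = - \frac{2}{- \frac{1}{148}} = \left(-2\right) \left(-148\right) = 296$)
$k{\left(O,M \right)} = M O$
$\frac{-46100 + k{\left(106,y \right)}}{-40919 + F{\left(-33,-66 \right)}} = \frac{-46100 + 296 \cdot 106}{-40919 - \left(218 + 66 \left(-33\right)^{2}\right)} = \frac{-46100 + 31376}{-40919 - 72092} = - \frac{14724}{-40919 - 72092} = - \frac{14724}{-113011} = \left(-14724\right) \left(- \frac{1}{113011}\right) = \frac{14724}{113011}$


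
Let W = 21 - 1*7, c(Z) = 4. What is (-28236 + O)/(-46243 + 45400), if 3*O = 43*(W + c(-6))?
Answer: 9326/281 ≈ 33.189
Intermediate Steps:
W = 14 (W = 21 - 7 = 14)
O = 258 (O = (43*(14 + 4))/3 = (43*18)/3 = (1/3)*774 = 258)
(-28236 + O)/(-46243 + 45400) = (-28236 + 258)/(-46243 + 45400) = -27978/(-843) = -27978*(-1/843) = 9326/281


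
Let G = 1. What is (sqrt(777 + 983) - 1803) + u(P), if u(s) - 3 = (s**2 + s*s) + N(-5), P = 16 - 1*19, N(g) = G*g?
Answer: -1787 + 4*sqrt(110) ≈ -1745.0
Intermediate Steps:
N(g) = g (N(g) = 1*g = g)
P = -3 (P = 16 - 19 = -3)
u(s) = -2 + 2*s**2 (u(s) = 3 + ((s**2 + s*s) - 5) = 3 + ((s**2 + s**2) - 5) = 3 + (2*s**2 - 5) = 3 + (-5 + 2*s**2) = -2 + 2*s**2)
(sqrt(777 + 983) - 1803) + u(P) = (sqrt(777 + 983) - 1803) + (-2 + 2*(-3)**2) = (sqrt(1760) - 1803) + (-2 + 2*9) = (4*sqrt(110) - 1803) + (-2 + 18) = (-1803 + 4*sqrt(110)) + 16 = -1787 + 4*sqrt(110)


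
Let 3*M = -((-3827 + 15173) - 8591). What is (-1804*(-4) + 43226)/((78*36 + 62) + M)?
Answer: 151326/5855 ≈ 25.846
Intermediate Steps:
M = -2755/3 (M = (-((-3827 + 15173) - 8591))/3 = (-(11346 - 8591))/3 = (-1*2755)/3 = (⅓)*(-2755) = -2755/3 ≈ -918.33)
(-1804*(-4) + 43226)/((78*36 + 62) + M) = (-1804*(-4) + 43226)/((78*36 + 62) - 2755/3) = (7216 + 43226)/((2808 + 62) - 2755/3) = 50442/(2870 - 2755/3) = 50442/(5855/3) = 50442*(3/5855) = 151326/5855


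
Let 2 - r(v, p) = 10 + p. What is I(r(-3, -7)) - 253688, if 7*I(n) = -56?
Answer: -253696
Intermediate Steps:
r(v, p) = -8 - p (r(v, p) = 2 - (10 + p) = 2 + (-10 - p) = -8 - p)
I(n) = -8 (I(n) = (⅐)*(-56) = -8)
I(r(-3, -7)) - 253688 = -8 - 253688 = -253696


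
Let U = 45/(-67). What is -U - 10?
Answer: -625/67 ≈ -9.3284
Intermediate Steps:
U = -45/67 (U = 45*(-1/67) = -45/67 ≈ -0.67164)
-U - 10 = -1*(-45/67) - 10 = 45/67 - 10 = -625/67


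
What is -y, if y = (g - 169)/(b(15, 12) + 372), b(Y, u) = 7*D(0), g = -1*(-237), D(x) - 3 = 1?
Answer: -17/100 ≈ -0.17000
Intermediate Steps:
D(x) = 4 (D(x) = 3 + 1 = 4)
g = 237
b(Y, u) = 28 (b(Y, u) = 7*4 = 28)
y = 17/100 (y = (237 - 169)/(28 + 372) = 68/400 = 68*(1/400) = 17/100 ≈ 0.17000)
-y = -1*17/100 = -17/100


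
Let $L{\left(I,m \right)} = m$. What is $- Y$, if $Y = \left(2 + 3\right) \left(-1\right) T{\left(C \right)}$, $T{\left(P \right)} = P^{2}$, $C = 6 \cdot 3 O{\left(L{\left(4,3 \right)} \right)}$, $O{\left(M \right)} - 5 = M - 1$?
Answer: $79380$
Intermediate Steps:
$O{\left(M \right)} = 4 + M$ ($O{\left(M \right)} = 5 + \left(M - 1\right) = 5 + \left(-1 + M\right) = 4 + M$)
$C = 126$ ($C = 6 \cdot 3 \left(4 + 3\right) = 18 \cdot 7 = 126$)
$Y = -79380$ ($Y = \left(2 + 3\right) \left(-1\right) 126^{2} = 5 \left(-1\right) 15876 = \left(-5\right) 15876 = -79380$)
$- Y = \left(-1\right) \left(-79380\right) = 79380$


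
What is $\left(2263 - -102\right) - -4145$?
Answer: $6510$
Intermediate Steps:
$\left(2263 - -102\right) - -4145 = \left(2263 + 102\right) + 4145 = 2365 + 4145 = 6510$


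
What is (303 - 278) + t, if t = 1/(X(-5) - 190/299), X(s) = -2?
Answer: 19401/788 ≈ 24.621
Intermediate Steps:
t = -299/788 (t = 1/(-2 - 190/299) = 1/(-788/299) = -299/788 ≈ -0.37944)
(303 - 278) + t = (303 - 278) - 299/788 = 25 - 299/788 = 19401/788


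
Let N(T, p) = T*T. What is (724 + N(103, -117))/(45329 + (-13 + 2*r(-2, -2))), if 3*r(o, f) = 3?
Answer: 1619/6474 ≈ 0.25008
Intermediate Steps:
N(T, p) = T²
r(o, f) = 1 (r(o, f) = (⅓)*3 = 1)
(724 + N(103, -117))/(45329 + (-13 + 2*r(-2, -2))) = (724 + 103²)/(45329 + (-13 + 2*1)) = (724 + 10609)/(45329 + (-13 + 2)) = 11333/(45329 - 11) = 11333/45318 = 11333*(1/45318) = 1619/6474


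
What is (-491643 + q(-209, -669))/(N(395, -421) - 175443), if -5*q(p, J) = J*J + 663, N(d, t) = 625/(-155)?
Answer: 90099609/27194290 ≈ 3.3132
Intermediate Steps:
N(d, t) = -125/31 (N(d, t) = 625*(-1/155) = -125/31)
q(p, J) = -663/5 - J**2/5 (q(p, J) = -(J*J + 663)/5 = -(J**2 + 663)/5 = -(663 + J**2)/5 = -663/5 - J**2/5)
(-491643 + q(-209, -669))/(N(395, -421) - 175443) = (-491643 + (-663/5 - 1/5*(-669)**2))/(-125/31 - 175443) = (-491643 + (-663/5 - 1/5*447561))/(-5438858/31) = (-491643 + (-663/5 - 447561/5))*(-31/5438858) = (-491643 - 448224/5)*(-31/5438858) = -2906439/5*(-31/5438858) = 90099609/27194290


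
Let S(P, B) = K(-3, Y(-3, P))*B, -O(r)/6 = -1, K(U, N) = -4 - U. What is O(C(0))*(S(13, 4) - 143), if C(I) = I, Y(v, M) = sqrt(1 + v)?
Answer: -882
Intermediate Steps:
O(r) = 6 (O(r) = -6*(-1) = 6)
S(P, B) = -B (S(P, B) = (-4 - 1*(-3))*B = (-4 + 3)*B = -B)
O(C(0))*(S(13, 4) - 143) = 6*(-1*4 - 143) = 6*(-4 - 143) = 6*(-147) = -882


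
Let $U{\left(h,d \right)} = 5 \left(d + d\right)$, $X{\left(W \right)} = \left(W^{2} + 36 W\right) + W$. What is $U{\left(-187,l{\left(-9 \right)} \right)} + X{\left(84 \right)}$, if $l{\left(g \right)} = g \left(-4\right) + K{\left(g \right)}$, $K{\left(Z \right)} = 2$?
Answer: $10544$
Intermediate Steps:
$X{\left(W \right)} = W^{2} + 37 W$
$l{\left(g \right)} = 2 - 4 g$ ($l{\left(g \right)} = g \left(-4\right) + 2 = - 4 g + 2 = 2 - 4 g$)
$U{\left(h,d \right)} = 10 d$ ($U{\left(h,d \right)} = 5 \cdot 2 d = 10 d$)
$U{\left(-187,l{\left(-9 \right)} \right)} + X{\left(84 \right)} = 10 \left(2 - -36\right) + 84 \left(37 + 84\right) = 10 \left(2 + 36\right) + 84 \cdot 121 = 10 \cdot 38 + 10164 = 380 + 10164 = 10544$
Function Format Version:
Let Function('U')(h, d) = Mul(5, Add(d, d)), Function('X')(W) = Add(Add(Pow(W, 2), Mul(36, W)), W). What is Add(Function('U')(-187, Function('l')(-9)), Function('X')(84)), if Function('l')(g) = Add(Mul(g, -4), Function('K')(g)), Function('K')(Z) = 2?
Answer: 10544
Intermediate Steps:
Function('X')(W) = Add(Pow(W, 2), Mul(37, W))
Function('l')(g) = Add(2, Mul(-4, g)) (Function('l')(g) = Add(Mul(g, -4), 2) = Add(Mul(-4, g), 2) = Add(2, Mul(-4, g)))
Function('U')(h, d) = Mul(10, d) (Function('U')(h, d) = Mul(5, Mul(2, d)) = Mul(10, d))
Add(Function('U')(-187, Function('l')(-9)), Function('X')(84)) = Add(Mul(10, Add(2, Mul(-4, -9))), Mul(84, Add(37, 84))) = Add(Mul(10, Add(2, 36)), Mul(84, 121)) = Add(Mul(10, 38), 10164) = Add(380, 10164) = 10544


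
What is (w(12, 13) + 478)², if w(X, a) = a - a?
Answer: 228484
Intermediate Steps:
w(X, a) = 0
(w(12, 13) + 478)² = (0 + 478)² = 478² = 228484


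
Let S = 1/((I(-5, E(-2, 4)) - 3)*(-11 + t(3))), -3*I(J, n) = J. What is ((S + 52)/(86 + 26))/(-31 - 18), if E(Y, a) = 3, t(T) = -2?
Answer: -2707/285376 ≈ -0.0094857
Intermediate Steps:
I(J, n) = -J/3
S = 3/52 (S = 1/((-1/3*(-5) - 3)*(-11 - 2)) = 1/((5/3 - 3)*(-13)) = 1/(-4/3*(-13)) = 1/(52/3) = 3/52 ≈ 0.057692)
((S + 52)/(86 + 26))/(-31 - 18) = ((3/52 + 52)/(86 + 26))/(-31 - 18) = ((2707/52)/112)/(-49) = ((2707/52)*(1/112))*(-1/49) = (2707/5824)*(-1/49) = -2707/285376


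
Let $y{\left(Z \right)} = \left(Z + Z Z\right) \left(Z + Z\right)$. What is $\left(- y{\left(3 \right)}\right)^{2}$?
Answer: $5184$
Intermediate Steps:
$y{\left(Z \right)} = 2 Z \left(Z + Z^{2}\right)$ ($y{\left(Z \right)} = \left(Z + Z^{2}\right) 2 Z = 2 Z \left(Z + Z^{2}\right)$)
$\left(- y{\left(3 \right)}\right)^{2} = \left(- 2 \cdot 3^{2} \left(1 + 3\right)\right)^{2} = \left(- 2 \cdot 9 \cdot 4\right)^{2} = \left(\left(-1\right) 72\right)^{2} = \left(-72\right)^{2} = 5184$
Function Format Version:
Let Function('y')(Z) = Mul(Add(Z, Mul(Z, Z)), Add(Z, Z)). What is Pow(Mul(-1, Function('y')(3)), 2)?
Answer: 5184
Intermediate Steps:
Function('y')(Z) = Mul(2, Z, Add(Z, Pow(Z, 2))) (Function('y')(Z) = Mul(Add(Z, Pow(Z, 2)), Mul(2, Z)) = Mul(2, Z, Add(Z, Pow(Z, 2))))
Pow(Mul(-1, Function('y')(3)), 2) = Pow(Mul(-1, Mul(2, Pow(3, 2), Add(1, 3))), 2) = Pow(Mul(-1, Mul(2, 9, 4)), 2) = Pow(Mul(-1, 72), 2) = Pow(-72, 2) = 5184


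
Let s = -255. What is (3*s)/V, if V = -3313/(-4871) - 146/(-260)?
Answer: -161473650/262091 ≈ -616.10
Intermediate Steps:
V = 786273/633230 (V = -3313*(-1/4871) - 146*(-1/260) = 3313/4871 + 73/130 = 786273/633230 ≈ 1.2417)
(3*s)/V = (3*(-255))/(786273/633230) = -765*633230/786273 = -161473650/262091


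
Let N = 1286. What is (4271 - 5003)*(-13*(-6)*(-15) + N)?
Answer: -84912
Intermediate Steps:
(4271 - 5003)*(-13*(-6)*(-15) + N) = (4271 - 5003)*(-13*(-6)*(-15) + 1286) = -732*(78*(-15) + 1286) = -732*(-1170 + 1286) = -732*116 = -84912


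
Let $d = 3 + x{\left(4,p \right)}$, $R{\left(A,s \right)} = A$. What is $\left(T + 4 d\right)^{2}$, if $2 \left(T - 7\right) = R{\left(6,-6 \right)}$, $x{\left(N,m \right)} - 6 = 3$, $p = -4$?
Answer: $3364$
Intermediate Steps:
$x{\left(N,m \right)} = 9$ ($x{\left(N,m \right)} = 6 + 3 = 9$)
$T = 10$ ($T = 7 + \frac{1}{2} \cdot 6 = 7 + 3 = 10$)
$d = 12$ ($d = 3 + 9 = 12$)
$\left(T + 4 d\right)^{2} = \left(10 + 4 \cdot 12\right)^{2} = \left(10 + 48\right)^{2} = 58^{2} = 3364$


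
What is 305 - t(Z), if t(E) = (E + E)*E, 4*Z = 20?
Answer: 255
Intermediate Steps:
Z = 5 (Z = (1/4)*20 = 5)
t(E) = 2*E**2 (t(E) = (2*E)*E = 2*E**2)
305 - t(Z) = 305 - 2*5**2 = 305 - 2*25 = 305 - 1*50 = 305 - 50 = 255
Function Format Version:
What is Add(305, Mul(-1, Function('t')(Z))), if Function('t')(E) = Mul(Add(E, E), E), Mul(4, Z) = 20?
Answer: 255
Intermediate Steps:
Z = 5 (Z = Mul(Rational(1, 4), 20) = 5)
Function('t')(E) = Mul(2, Pow(E, 2)) (Function('t')(E) = Mul(Mul(2, E), E) = Mul(2, Pow(E, 2)))
Add(305, Mul(-1, Function('t')(Z))) = Add(305, Mul(-1, Mul(2, Pow(5, 2)))) = Add(305, Mul(-1, Mul(2, 25))) = Add(305, Mul(-1, 50)) = Add(305, -50) = 255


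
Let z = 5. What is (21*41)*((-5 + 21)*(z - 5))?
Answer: 0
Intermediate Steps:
(21*41)*((-5 + 21)*(z - 5)) = (21*41)*((-5 + 21)*(5 - 5)) = 861*(16*0) = 861*0 = 0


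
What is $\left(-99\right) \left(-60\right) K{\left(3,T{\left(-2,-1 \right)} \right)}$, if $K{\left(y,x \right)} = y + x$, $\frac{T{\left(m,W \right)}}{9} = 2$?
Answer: $124740$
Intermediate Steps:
$T{\left(m,W \right)} = 18$ ($T{\left(m,W \right)} = 9 \cdot 2 = 18$)
$K{\left(y,x \right)} = x + y$
$\left(-99\right) \left(-60\right) K{\left(3,T{\left(-2,-1 \right)} \right)} = \left(-99\right) \left(-60\right) \left(18 + 3\right) = 5940 \cdot 21 = 124740$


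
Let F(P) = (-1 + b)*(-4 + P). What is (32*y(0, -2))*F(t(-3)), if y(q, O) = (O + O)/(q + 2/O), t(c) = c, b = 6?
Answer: -4480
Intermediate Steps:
y(q, O) = 2*O/(q + 2/O) (y(q, O) = (2*O)/(q + 2/O) = 2*O/(q + 2/O))
F(P) = -20 + 5*P (F(P) = (-1 + 6)*(-4 + P) = 5*(-4 + P) = -20 + 5*P)
(32*y(0, -2))*F(t(-3)) = (32*(2*(-2)²/(2 - 2*0)))*(-20 + 5*(-3)) = (32*(2*4/(2 + 0)))*(-20 - 15) = (32*(2*4/2))*(-35) = (32*(2*4*(½)))*(-35) = (32*4)*(-35) = 128*(-35) = -4480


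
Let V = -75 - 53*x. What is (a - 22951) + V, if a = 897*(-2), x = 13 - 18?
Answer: -24555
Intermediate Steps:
x = -5
a = -1794
V = 190 (V = -75 - 53*(-5) = -75 + 265 = 190)
(a - 22951) + V = (-1794 - 22951) + 190 = -24745 + 190 = -24555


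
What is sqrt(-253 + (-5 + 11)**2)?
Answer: I*sqrt(217) ≈ 14.731*I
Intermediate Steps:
sqrt(-253 + (-5 + 11)**2) = sqrt(-253 + 6**2) = sqrt(-253 + 36) = sqrt(-217) = I*sqrt(217)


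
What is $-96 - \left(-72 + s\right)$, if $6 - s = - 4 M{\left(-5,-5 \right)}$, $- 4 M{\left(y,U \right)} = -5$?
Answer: $-35$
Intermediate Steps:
$M{\left(y,U \right)} = \frac{5}{4}$ ($M{\left(y,U \right)} = \left(- \frac{1}{4}\right) \left(-5\right) = \frac{5}{4}$)
$s = 11$ ($s = 6 - \left(-4\right) \frac{5}{4} = 6 - -5 = 6 + 5 = 11$)
$-96 - \left(-72 + s\right) = -96 - \left(-72 + 11\right) = -96 - -61 = -96 + 61 = -35$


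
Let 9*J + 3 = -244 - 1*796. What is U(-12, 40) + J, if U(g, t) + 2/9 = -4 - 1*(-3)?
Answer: -1054/9 ≈ -117.11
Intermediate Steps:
J = -1043/9 (J = -1/3 + (-244 - 1*796)/9 = -1/3 + (-244 - 796)/9 = -1/3 + (1/9)*(-1040) = -1/3 - 1040/9 = -1043/9 ≈ -115.89)
U(g, t) = -11/9 (U(g, t) = -2/9 + (-4 - 1*(-3)) = -2/9 + (-4 + 3) = -2/9 - 1 = -11/9)
U(-12, 40) + J = -11/9 - 1043/9 = -1054/9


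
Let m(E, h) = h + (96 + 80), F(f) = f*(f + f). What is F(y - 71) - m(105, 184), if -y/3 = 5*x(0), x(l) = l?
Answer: 9722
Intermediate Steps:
y = 0 (y = -15*0 = -3*0 = 0)
F(f) = 2*f² (F(f) = f*(2*f) = 2*f²)
m(E, h) = 176 + h (m(E, h) = h + 176 = 176 + h)
F(y - 71) - m(105, 184) = 2*(0 - 71)² - (176 + 184) = 2*(-71)² - 1*360 = 2*5041 - 360 = 10082 - 360 = 9722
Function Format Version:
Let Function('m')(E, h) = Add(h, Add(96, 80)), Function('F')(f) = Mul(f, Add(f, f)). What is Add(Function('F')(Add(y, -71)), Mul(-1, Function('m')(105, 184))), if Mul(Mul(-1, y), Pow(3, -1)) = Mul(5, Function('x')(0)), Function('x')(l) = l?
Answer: 9722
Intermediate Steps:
y = 0 (y = Mul(-3, Mul(5, 0)) = Mul(-3, 0) = 0)
Function('F')(f) = Mul(2, Pow(f, 2)) (Function('F')(f) = Mul(f, Mul(2, f)) = Mul(2, Pow(f, 2)))
Function('m')(E, h) = Add(176, h) (Function('m')(E, h) = Add(h, 176) = Add(176, h))
Add(Function('F')(Add(y, -71)), Mul(-1, Function('m')(105, 184))) = Add(Mul(2, Pow(Add(0, -71), 2)), Mul(-1, Add(176, 184))) = Add(Mul(2, Pow(-71, 2)), Mul(-1, 360)) = Add(Mul(2, 5041), -360) = Add(10082, -360) = 9722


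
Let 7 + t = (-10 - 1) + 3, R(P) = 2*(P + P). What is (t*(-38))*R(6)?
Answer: 13680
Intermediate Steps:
R(P) = 4*P (R(P) = 2*(2*P) = 4*P)
t = -15 (t = -7 + ((-10 - 1) + 3) = -7 + (-11 + 3) = -7 - 8 = -15)
(t*(-38))*R(6) = (-15*(-38))*(4*6) = 570*24 = 13680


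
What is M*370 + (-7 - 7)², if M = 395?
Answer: 146346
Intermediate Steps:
M*370 + (-7 - 7)² = 395*370 + (-7 - 7)² = 146150 + (-14)² = 146150 + 196 = 146346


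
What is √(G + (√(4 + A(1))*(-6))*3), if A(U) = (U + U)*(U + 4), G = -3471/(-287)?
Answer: √(996177 - 1482642*√14)/287 ≈ 7.4334*I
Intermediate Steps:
G = 3471/287 (G = -3471*(-1/287) = 3471/287 ≈ 12.094)
A(U) = 2*U*(4 + U) (A(U) = (2*U)*(4 + U) = 2*U*(4 + U))
√(G + (√(4 + A(1))*(-6))*3) = √(3471/287 + (√(4 + 2*1*(4 + 1))*(-6))*3) = √(3471/287 + (√(4 + 2*1*5)*(-6))*3) = √(3471/287 + (√(4 + 10)*(-6))*3) = √(3471/287 + (√14*(-6))*3) = √(3471/287 - 6*√14*3) = √(3471/287 - 18*√14)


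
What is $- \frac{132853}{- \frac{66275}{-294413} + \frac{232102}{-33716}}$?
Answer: $\frac{659377916571962}{33049659113} \approx 19951.0$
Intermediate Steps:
$- \frac{132853}{- \frac{66275}{-294413} + \frac{232102}{-33716}} = - \frac{132853}{\left(-66275\right) \left(- \frac{1}{294413}\right) + 232102 \left(- \frac{1}{33716}\right)} = - \frac{132853}{\frac{66275}{294413} - \frac{116051}{16858}} = - \frac{132853}{- \frac{33049659113}{4963214354}} = \left(-132853\right) \left(- \frac{4963214354}{33049659113}\right) = \frac{659377916571962}{33049659113}$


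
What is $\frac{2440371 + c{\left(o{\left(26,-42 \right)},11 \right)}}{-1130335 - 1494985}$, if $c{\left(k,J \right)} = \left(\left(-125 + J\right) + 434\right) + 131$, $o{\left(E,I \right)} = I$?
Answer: $- \frac{1220411}{1312660} \approx -0.92972$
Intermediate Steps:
$c{\left(k,J \right)} = 440 + J$ ($c{\left(k,J \right)} = \left(309 + J\right) + 131 = 440 + J$)
$\frac{2440371 + c{\left(o{\left(26,-42 \right)},11 \right)}}{-1130335 - 1494985} = \frac{2440371 + \left(440 + 11\right)}{-1130335 - 1494985} = \frac{2440371 + 451}{-2625320} = 2440822 \left(- \frac{1}{2625320}\right) = - \frac{1220411}{1312660}$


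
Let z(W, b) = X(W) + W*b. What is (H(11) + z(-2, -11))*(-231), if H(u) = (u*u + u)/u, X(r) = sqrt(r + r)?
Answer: -7854 - 462*I ≈ -7854.0 - 462.0*I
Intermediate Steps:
X(r) = sqrt(2)*sqrt(r) (X(r) = sqrt(2*r) = sqrt(2)*sqrt(r))
z(W, b) = W*b + sqrt(2)*sqrt(W) (z(W, b) = sqrt(2)*sqrt(W) + W*b = W*b + sqrt(2)*sqrt(W))
H(u) = (u + u**2)/u (H(u) = (u**2 + u)/u = (u + u**2)/u)
(H(11) + z(-2, -11))*(-231) = ((1 + 11) + (-2*(-11) + sqrt(2)*sqrt(-2)))*(-231) = (12 + (22 + sqrt(2)*(I*sqrt(2))))*(-231) = (12 + (22 + 2*I))*(-231) = (34 + 2*I)*(-231) = -7854 - 462*I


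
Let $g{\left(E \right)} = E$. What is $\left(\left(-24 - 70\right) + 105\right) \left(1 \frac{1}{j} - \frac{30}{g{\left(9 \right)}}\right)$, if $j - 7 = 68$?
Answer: $- \frac{913}{25} \approx -36.52$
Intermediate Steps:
$j = 75$ ($j = 7 + 68 = 75$)
$\left(\left(-24 - 70\right) + 105\right) \left(1 \frac{1}{j} - \frac{30}{g{\left(9 \right)}}\right) = \left(\left(-24 - 70\right) + 105\right) \left(1 \cdot \frac{1}{75} - \frac{30}{9}\right) = \left(\left(-24 - 70\right) + 105\right) \left(1 \cdot \frac{1}{75} - \frac{10}{3}\right) = \left(-94 + 105\right) \left(\frac{1}{75} - \frac{10}{3}\right) = 11 \left(- \frac{83}{25}\right) = - \frac{913}{25}$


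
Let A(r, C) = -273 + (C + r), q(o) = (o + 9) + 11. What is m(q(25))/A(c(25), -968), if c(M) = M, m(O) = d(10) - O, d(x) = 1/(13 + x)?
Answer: 517/13984 ≈ 0.036971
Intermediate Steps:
q(o) = 20 + o (q(o) = (9 + o) + 11 = 20 + o)
m(O) = 1/23 - O (m(O) = 1/(13 + 10) - O = 1/23 - O)
A(r, C) = -273 + C + r
m(q(25))/A(c(25), -968) = (1/23 - (20 + 25))/(-273 - 968 + 25) = (1/23 - 1*45)/(-1216) = (1/23 - 45)*(-1/1216) = -1034/23*(-1/1216) = 517/13984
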